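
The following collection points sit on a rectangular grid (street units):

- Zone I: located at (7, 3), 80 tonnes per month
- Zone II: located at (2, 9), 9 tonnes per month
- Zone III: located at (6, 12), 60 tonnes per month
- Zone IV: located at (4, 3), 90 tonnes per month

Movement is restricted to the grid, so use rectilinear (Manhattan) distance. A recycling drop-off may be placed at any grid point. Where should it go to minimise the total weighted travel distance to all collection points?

Manhattan distance separates: Σwᵢ(|x−xᵢ|+|y−yᵢ|) = Σwᵢ|x−xᵢ| + Σwᵢ|y−yᵢ|, so x and y are optimised independently as 1-D weighted medians.
Total weight W = 239; half = 119.5.
x-coordinate, sorted with cumulative weight:
  x=2 (Zone II, w=9) cum 9
  x=4 (Zone IV, w=90) cum 99
  x=6 (Zone III, w=60) cum 159  ← median
  x=7 (Zone I, w=80) cum 239
⇒ x* = 6
y-coordinate, sorted with cumulative weight:
  y=3 (Zone I, w=80) cum 80
  y=3 (Zone IV, w=90) cum 170  ← median
  y=9 (Zone II, w=9) cum 179
  y=12 (Zone III, w=60) cum 239
⇒ y* = 3

(6, 3)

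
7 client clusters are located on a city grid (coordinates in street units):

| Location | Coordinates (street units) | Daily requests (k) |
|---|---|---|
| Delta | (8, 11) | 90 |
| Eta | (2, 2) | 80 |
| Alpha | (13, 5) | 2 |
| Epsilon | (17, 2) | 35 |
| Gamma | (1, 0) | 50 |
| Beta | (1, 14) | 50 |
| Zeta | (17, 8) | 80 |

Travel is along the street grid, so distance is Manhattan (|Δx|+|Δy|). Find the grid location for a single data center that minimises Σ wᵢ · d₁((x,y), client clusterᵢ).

Manhattan distance separates: Σwᵢ(|x−xᵢ|+|y−yᵢ|) = Σwᵢ|x−xᵢ| + Σwᵢ|y−yᵢ|, so x and y are optimised independently as 1-D weighted medians.
Total weight W = 387; half = 193.5.
x-coordinate, sorted with cumulative weight:
  x=1 (Gamma, w=50) cum 50
  x=1 (Beta, w=50) cum 100
  x=2 (Eta, w=80) cum 180
  x=8 (Delta, w=90) cum 270  ← median
  x=13 (Alpha, w=2) cum 272
  x=17 (Epsilon, w=35) cum 307
  x=17 (Zeta, w=80) cum 387
⇒ x* = 8
y-coordinate, sorted with cumulative weight:
  y=0 (Gamma, w=50) cum 50
  y=2 (Eta, w=80) cum 130
  y=2 (Epsilon, w=35) cum 165
  y=5 (Alpha, w=2) cum 167
  y=8 (Zeta, w=80) cum 247  ← median
  y=11 (Delta, w=90) cum 337
  y=14 (Beta, w=50) cum 387
⇒ y* = 8

(8, 8)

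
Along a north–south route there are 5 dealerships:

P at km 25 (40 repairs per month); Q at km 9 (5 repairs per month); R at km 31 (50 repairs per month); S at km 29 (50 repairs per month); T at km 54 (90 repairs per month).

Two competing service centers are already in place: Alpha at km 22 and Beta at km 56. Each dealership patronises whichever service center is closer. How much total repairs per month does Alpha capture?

145

The indifferent point is the midpoint (22+56)/2 = 39; dealerships left of it (closer to Alpha at 22) go to Alpha, those right go to Beta.
  Q at 9 (w=5) → Alpha
  P at 25 (w=40) → Alpha
  S at 29 (w=50) → Alpha
  R at 31 (w=50) → Alpha
  T at 54 (w=90) → Beta
Alpha captures 145; Beta captures 90.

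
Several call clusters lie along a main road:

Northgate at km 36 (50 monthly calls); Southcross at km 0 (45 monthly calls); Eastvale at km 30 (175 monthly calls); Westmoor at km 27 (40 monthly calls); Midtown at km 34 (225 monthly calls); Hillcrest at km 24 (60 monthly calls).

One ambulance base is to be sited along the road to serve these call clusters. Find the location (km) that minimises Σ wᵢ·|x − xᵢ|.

For a sum of weighted absolute distances on a line, the optimum is the weighted median (not the mean). Total weight W = 595; half-weight = 297.5.
Sort by position and accumulate weight:
  km 0 (Southcross, w=45) → cum 45
  km 24 (Hillcrest, w=60) → cum 105
  km 27 (Westmoor, w=40) → cum 145
  km 30 (Eastvale, w=175) → cum 320  ≥ 297.5 → median here
  km 34 (Midtown, w=225) → cum 545
  km 36 (Northgate, w=50) → cum 595
Optimal location: km 30.

x = 30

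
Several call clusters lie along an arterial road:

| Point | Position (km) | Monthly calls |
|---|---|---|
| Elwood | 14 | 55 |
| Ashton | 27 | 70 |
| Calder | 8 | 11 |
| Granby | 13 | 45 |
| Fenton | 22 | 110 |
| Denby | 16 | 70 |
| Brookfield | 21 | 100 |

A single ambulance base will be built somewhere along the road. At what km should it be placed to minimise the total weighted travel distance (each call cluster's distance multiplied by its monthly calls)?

For a sum of weighted absolute distances on a line, the optimum is the weighted median (not the mean). Total weight W = 461; half-weight = 230.5.
Sort by position and accumulate weight:
  km 8 (Calder, w=11) → cum 11
  km 13 (Granby, w=45) → cum 56
  km 14 (Elwood, w=55) → cum 111
  km 16 (Denby, w=70) → cum 181
  km 21 (Brookfield, w=100) → cum 281  ≥ 230.5 → median here
  km 22 (Fenton, w=110) → cum 391
  km 27 (Ashton, w=70) → cum 461
Optimal location: km 21.

x = 21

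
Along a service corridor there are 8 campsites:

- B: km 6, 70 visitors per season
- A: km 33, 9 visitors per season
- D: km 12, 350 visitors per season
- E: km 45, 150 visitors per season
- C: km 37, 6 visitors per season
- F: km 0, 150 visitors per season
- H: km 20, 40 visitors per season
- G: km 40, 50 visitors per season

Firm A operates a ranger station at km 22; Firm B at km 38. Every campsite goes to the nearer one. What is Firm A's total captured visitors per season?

610

The indifferent point is the midpoint (22+38)/2 = 30; campsites left of it (closer to Firm A at 22) go to Firm A, those right go to Firm B.
  F at 0 (w=150) → Firm A
  B at 6 (w=70) → Firm A
  D at 12 (w=350) → Firm A
  H at 20 (w=40) → Firm A
  A at 33 (w=9) → Firm B
  C at 37 (w=6) → Firm B
  G at 40 (w=50) → Firm B
  E at 45 (w=150) → Firm B
Firm A captures 610; Firm B captures 215.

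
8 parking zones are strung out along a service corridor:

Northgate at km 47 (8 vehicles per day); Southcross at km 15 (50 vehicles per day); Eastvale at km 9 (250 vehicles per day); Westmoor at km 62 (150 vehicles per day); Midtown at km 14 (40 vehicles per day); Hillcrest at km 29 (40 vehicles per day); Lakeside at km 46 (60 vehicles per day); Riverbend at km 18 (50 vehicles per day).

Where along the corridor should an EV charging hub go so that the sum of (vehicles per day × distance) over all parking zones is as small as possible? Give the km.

x = 15

For a sum of weighted absolute distances on a line, the optimum is the weighted median (not the mean). Total weight W = 648; half-weight = 324.
Sort by position and accumulate weight:
  km 9 (Eastvale, w=250) → cum 250
  km 14 (Midtown, w=40) → cum 290
  km 15 (Southcross, w=50) → cum 340  ≥ 324 → median here
  km 18 (Riverbend, w=50) → cum 390
  km 29 (Hillcrest, w=40) → cum 430
  km 46 (Lakeside, w=60) → cum 490
  km 47 (Northgate, w=8) → cum 498
  km 62 (Westmoor, w=150) → cum 648
Optimal location: km 15.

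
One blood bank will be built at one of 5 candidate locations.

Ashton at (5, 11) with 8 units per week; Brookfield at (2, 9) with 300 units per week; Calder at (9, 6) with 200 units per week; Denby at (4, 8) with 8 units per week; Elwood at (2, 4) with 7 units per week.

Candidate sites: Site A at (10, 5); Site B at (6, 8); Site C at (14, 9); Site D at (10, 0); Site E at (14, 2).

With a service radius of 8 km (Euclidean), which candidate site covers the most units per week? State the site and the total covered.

Site B, covering 523

Coverage radius r = 8 km; a point is covered iff (Δx)²+(Δy)² ≤ 8² = 64.
  Site A (10, 5): covers {Ashton, Calder, Denby} → 216
  Site B (6, 8): covers {Ashton, Brookfield, Calder, Denby, Elwood} → 523
  Site C (14, 9): covers {Calder} → 200
  Site D (10, 0): covers {Calder} → 200
  Site E (14, 2): covers {Calder} → 200
Maximum coverage at Site B: 523 units per week.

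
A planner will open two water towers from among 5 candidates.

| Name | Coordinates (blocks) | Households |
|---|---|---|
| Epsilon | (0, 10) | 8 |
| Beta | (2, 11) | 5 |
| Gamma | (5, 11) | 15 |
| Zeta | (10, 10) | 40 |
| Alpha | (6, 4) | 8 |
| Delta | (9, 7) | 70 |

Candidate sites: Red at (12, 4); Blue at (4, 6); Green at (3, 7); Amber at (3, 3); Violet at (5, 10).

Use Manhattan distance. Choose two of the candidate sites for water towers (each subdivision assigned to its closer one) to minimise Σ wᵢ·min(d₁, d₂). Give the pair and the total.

Evaluate every pair (each demand assigned to the nearer of the two):
  {Blue, Violet}: total = 727
  {Red, Violet}: total = 743
  {Green, Violet}: total = 743
  {Amber, Violet}: total = 797
  {Red, Green}: total = 951
  {Red, Blue}: total = 961
  {Blue, Green}: total = 1015
  {Green, Amber}: total = 1015
  {Blue, Amber}: total = 1041
  {Red, Amber}: total = 1047
Best pair: {Blue, Violet} with total 727.

{Blue, Violet}, total 727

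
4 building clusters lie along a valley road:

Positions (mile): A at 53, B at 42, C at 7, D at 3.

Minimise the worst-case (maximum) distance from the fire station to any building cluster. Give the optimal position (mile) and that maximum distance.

location 28, max distance 25

The 1-center on a line is the midpoint of the two extreme points: leftmost at 3, rightmost at 53.
Optimal location = (3 + 53)/2 = 28; maximum distance = (53 − 3)/2 = 25.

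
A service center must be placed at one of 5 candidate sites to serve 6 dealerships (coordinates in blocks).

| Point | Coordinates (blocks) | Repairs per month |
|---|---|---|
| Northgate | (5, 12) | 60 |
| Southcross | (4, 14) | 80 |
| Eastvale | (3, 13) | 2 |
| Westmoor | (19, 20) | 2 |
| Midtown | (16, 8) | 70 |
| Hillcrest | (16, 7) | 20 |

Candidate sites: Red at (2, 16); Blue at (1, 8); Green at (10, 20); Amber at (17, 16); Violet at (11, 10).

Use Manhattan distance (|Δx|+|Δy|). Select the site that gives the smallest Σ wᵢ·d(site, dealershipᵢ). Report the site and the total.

Total weighted distance at each candidate:
  Red (2, 16): total = 2790
  Blue (1, 8): total = 2644
  Green (10, 20): total = 3426
  Amber (17, 16): total = 3036
  Violet (11, 10): total = 2068
Minimum is at Violet with total 2068 blocks.

Violet, total 2068 blocks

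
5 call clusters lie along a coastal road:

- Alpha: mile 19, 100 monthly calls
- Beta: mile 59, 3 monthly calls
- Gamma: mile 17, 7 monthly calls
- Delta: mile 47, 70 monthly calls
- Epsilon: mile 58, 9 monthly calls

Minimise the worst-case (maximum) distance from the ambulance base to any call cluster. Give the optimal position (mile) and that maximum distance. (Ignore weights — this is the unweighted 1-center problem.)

location 38, max distance 21

The 1-center on a line is the midpoint of the two extreme points: leftmost at 17, rightmost at 59.
Optimal location = (17 + 59)/2 = 38; maximum distance = (59 − 17)/2 = 21.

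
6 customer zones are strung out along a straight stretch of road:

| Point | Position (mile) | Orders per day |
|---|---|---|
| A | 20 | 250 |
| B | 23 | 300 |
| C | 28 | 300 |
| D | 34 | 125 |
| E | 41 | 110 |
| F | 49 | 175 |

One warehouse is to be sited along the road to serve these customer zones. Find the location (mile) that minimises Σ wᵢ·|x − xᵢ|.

x = 28

For a sum of weighted absolute distances on a line, the optimum is the weighted median (not the mean). Total weight W = 1260; half-weight = 630.
Sort by position and accumulate weight:
  mile 20 (A, w=250) → cum 250
  mile 23 (B, w=300) → cum 550
  mile 28 (C, w=300) → cum 850  ≥ 630 → median here
  mile 34 (D, w=125) → cum 975
  mile 41 (E, w=110) → cum 1085
  mile 49 (F, w=175) → cum 1260
Optimal location: mile 28.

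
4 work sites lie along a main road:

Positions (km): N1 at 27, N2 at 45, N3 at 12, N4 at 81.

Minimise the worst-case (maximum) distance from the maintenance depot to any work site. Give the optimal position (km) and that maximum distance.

The 1-center on a line is the midpoint of the two extreme points: leftmost at 12, rightmost at 81.
Optimal location = (12 + 81)/2 = 46.5; maximum distance = (81 − 12)/2 = 34.5.

location 46.5, max distance 34.5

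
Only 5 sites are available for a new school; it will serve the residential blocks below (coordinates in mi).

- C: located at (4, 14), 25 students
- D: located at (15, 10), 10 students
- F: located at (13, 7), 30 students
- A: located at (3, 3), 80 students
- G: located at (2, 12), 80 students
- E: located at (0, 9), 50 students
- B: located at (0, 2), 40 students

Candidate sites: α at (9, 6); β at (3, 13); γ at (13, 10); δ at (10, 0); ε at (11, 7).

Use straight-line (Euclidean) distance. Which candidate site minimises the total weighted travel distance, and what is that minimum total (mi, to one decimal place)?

Total weighted distance at each candidate:
  α (9, 6): total = 2574.2
  β (3, 13): total = 2128.1
  γ (13, 10): total = 3489.7
  δ (10, 0): total = 3564.7
  ε (11, 7): total = 2939.0
Minimum is at β with total 2128.1 mi.

β, total 2128.1 mi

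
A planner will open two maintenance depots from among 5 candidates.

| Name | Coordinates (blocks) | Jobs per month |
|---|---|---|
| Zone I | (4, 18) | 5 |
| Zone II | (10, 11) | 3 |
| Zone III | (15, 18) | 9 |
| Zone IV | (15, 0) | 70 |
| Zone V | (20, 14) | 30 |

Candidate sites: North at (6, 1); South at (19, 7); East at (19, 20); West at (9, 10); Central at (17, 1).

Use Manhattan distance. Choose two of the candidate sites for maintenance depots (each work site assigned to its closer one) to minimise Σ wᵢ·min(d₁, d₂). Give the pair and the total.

{East, Central}, total 610

Evaluate every pair (each demand assigned to the nearer of the two):
  {East, Central}: total = 610
  {South, Central}: total = 754
  {West, Central}: total = 857
  {North, Central}: total = 998
  {North, East}: total = 1091
  {South, East}: total = 1158
  {South, West}: total = 1207
  {North, South}: total = 1209
  {North, West}: total = 1347
  {East, West}: total = 1455
Best pair: {East, Central} with total 610.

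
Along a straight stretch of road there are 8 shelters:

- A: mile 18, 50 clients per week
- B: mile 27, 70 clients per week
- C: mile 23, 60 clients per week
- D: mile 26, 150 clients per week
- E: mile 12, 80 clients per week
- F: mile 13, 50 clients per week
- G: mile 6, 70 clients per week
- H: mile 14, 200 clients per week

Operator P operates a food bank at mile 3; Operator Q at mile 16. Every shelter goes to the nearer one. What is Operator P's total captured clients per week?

The indifferent point is the midpoint (3+16)/2 = 9.5; shelters left of it (closer to Operator P at 3) go to Operator P, those right go to Operator Q.
  G at 6 (w=70) → Operator P
  E at 12 (w=80) → Operator Q
  F at 13 (w=50) → Operator Q
  H at 14 (w=200) → Operator Q
  A at 18 (w=50) → Operator Q
  C at 23 (w=60) → Operator Q
  D at 26 (w=150) → Operator Q
  B at 27 (w=70) → Operator Q
Operator P captures 70; Operator Q captures 660.

70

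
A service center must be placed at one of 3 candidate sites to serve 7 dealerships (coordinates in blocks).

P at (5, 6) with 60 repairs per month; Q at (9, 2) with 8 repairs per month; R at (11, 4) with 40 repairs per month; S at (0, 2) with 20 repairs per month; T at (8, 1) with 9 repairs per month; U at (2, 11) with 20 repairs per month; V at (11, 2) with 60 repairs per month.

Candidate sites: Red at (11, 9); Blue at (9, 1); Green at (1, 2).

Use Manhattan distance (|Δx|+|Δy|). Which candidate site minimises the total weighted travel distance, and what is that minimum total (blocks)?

Blue, total 1477 blocks

Total weighted distance at each candidate:
  Red (11, 9): total = 1911
  Blue (9, 1): total = 1477
  Green (1, 2): total = 1916
Minimum is at Blue with total 1477 blocks.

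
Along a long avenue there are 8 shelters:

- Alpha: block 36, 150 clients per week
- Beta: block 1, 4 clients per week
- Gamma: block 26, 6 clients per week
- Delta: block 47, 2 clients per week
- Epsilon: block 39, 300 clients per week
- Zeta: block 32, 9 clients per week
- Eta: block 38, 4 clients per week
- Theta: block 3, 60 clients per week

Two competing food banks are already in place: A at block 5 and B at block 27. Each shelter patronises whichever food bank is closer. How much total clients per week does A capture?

The indifferent point is the midpoint (5+27)/2 = 16; shelters left of it (closer to A at 5) go to A, those right go to B.
  Beta at 1 (w=4) → A
  Theta at 3 (w=60) → A
  Gamma at 26 (w=6) → B
  Zeta at 32 (w=9) → B
  Alpha at 36 (w=150) → B
  Eta at 38 (w=4) → B
  Epsilon at 39 (w=300) → B
  Delta at 47 (w=2) → B
A captures 64; B captures 471.

64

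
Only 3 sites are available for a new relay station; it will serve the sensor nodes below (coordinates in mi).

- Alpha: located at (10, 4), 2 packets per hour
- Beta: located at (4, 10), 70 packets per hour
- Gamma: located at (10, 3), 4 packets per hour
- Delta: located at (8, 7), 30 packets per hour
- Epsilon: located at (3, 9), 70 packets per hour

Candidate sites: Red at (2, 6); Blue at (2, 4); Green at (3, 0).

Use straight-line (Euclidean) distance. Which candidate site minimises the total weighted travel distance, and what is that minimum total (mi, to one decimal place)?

Total weighted distance at each candidate:
  Red (2, 6): total = 767.6
  Blue (2, 4): total = 1049.1
  Green (3, 0): total = 1638.1
Minimum is at Red with total 767.6 mi.

Red, total 767.6 mi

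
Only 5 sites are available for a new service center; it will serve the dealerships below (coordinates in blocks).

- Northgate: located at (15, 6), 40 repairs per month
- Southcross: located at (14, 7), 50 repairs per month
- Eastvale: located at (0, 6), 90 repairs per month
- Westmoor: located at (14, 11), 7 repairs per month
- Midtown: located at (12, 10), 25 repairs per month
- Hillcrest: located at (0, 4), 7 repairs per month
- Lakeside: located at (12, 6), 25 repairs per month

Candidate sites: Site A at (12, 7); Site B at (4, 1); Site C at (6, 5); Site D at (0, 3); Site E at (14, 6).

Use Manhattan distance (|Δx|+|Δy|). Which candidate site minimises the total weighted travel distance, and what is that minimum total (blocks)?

Total weighted distance at each candidate:
  Site A (12, 7): total = 1677
  Site B (4, 1): total = 3189
  Site C (6, 5): total = 2127
  Site D (0, 3): total = 2901
  Site E (14, 6): total = 1697
Minimum is at Site A with total 1677 blocks.

Site A, total 1677 blocks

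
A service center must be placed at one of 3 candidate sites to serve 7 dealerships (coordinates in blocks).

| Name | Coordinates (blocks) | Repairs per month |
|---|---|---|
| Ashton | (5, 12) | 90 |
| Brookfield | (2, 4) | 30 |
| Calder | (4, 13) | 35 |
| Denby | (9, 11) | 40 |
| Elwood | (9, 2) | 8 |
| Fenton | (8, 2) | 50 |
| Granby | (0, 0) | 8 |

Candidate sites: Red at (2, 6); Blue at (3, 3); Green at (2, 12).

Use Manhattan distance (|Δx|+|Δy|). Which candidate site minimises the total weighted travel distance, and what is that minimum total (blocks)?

Green, total 1983 blocks

Total weighted distance at each candidate:
  Red (2, 6): total = 2317
  Blue (3, 3): total = 2399
  Green (2, 12): total = 1983
Minimum is at Green with total 1983 blocks.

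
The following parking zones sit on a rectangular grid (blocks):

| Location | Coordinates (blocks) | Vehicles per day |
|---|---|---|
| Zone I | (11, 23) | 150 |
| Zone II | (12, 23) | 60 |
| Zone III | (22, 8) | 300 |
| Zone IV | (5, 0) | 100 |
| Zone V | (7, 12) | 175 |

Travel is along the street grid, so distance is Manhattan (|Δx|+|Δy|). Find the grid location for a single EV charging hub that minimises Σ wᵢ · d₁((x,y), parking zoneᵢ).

Manhattan distance separates: Σwᵢ(|x−xᵢ|+|y−yᵢ|) = Σwᵢ|x−xᵢ| + Σwᵢ|y−yᵢ|, so x and y are optimised independently as 1-D weighted medians.
Total weight W = 785; half = 392.5.
x-coordinate, sorted with cumulative weight:
  x=5 (Zone IV, w=100) cum 100
  x=7 (Zone V, w=175) cum 275
  x=11 (Zone I, w=150) cum 425  ← median
  x=12 (Zone II, w=60) cum 485
  x=22 (Zone III, w=300) cum 785
⇒ x* = 11
y-coordinate, sorted with cumulative weight:
  y=0 (Zone IV, w=100) cum 100
  y=8 (Zone III, w=300) cum 400  ← median
  y=12 (Zone V, w=175) cum 575
  y=23 (Zone I, w=150) cum 725
  y=23 (Zone II, w=60) cum 785
⇒ y* = 8

(11, 8)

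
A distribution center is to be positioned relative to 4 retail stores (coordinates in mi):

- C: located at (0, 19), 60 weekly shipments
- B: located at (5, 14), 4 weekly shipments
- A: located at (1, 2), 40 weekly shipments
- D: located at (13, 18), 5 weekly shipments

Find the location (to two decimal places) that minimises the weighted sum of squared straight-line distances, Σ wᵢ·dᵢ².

(1.15, 12.53)

The minimiser of Σwᵢ‖p−pᵢ‖² is the weighted centroid p* = (Σwᵢpᵢ)/(Σwᵢ).
Σwᵢ = 109.
Σwᵢxᵢ = 60·0 + 4·5 + 40·1 + 5·13 = 125.
Σwᵢyᵢ = 60·19 + 4·14 + 40·2 + 5·18 = 1366.
x* = 125/109 = 1.15, y* = 1366/109 = 12.53.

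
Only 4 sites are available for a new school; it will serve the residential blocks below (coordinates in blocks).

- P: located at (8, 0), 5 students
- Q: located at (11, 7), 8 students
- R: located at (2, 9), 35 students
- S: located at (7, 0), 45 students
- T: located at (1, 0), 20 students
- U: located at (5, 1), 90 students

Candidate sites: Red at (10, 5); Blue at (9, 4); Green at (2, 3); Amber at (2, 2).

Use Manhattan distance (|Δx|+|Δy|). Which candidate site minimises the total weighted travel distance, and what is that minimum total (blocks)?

Amber, total 1132 blocks

Total weighted distance at each candidate:
  Red (10, 5): total = 1929
  Blue (9, 4): total = 1625
  Green (2, 3): total = 1249
  Amber (2, 2): total = 1132
Minimum is at Amber with total 1132 blocks.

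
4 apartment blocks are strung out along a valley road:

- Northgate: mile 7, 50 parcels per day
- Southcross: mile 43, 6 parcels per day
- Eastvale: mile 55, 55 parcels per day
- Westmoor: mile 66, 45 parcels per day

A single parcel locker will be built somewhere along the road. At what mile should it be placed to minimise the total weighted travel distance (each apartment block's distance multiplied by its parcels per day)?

x = 55

For a sum of weighted absolute distances on a line, the optimum is the weighted median (not the mean). Total weight W = 156; half-weight = 78.
Sort by position and accumulate weight:
  mile 7 (Northgate, w=50) → cum 50
  mile 43 (Southcross, w=6) → cum 56
  mile 55 (Eastvale, w=55) → cum 111  ≥ 78 → median here
  mile 66 (Westmoor, w=45) → cum 156
Optimal location: mile 55.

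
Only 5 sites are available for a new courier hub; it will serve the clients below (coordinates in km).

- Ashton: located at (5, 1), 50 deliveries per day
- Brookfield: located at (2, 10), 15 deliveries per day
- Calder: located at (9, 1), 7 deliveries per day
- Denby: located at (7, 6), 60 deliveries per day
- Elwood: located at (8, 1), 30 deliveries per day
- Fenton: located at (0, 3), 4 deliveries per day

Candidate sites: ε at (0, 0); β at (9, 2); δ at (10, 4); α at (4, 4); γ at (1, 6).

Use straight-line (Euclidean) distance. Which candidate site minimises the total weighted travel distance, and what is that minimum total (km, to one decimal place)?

Total weighted distance at each candidate:
  ε (0, 0): total = 1278.3
  β (9, 2): total = 719.6
  δ (10, 4): total = 828.4
  α (4, 4): total = 676.6
  γ (1, 6): total = 1078.8
Minimum is at α with total 676.6 km.

α, total 676.6 km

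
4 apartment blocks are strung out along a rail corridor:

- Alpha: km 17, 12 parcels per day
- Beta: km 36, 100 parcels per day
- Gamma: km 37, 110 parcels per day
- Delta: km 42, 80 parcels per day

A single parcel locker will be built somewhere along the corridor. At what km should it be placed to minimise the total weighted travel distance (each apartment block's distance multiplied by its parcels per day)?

For a sum of weighted absolute distances on a line, the optimum is the weighted median (not the mean). Total weight W = 302; half-weight = 151.
Sort by position and accumulate weight:
  km 17 (Alpha, w=12) → cum 12
  km 36 (Beta, w=100) → cum 112
  km 37 (Gamma, w=110) → cum 222  ≥ 151 → median here
  km 42 (Delta, w=80) → cum 302
Optimal location: km 37.

x = 37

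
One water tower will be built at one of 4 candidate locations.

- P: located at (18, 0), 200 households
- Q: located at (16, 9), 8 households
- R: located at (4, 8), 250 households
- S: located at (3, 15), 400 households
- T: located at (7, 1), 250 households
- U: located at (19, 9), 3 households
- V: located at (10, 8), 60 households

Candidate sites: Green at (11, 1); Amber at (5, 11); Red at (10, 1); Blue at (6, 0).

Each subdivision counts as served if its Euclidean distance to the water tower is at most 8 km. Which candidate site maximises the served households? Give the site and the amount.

Amber, covering 710

Coverage radius r = 8 km; a point is covered iff (Δx)²+(Δy)² ≤ 8² = 64.
  Green (11, 1): covers {P, T, V} → 510
  Amber (5, 11): covers {R, S, V} → 710
  Red (10, 1): covers {T, V} → 310
  Blue (6, 0): covers {T} → 250
Maximum coverage at Amber: 710 households.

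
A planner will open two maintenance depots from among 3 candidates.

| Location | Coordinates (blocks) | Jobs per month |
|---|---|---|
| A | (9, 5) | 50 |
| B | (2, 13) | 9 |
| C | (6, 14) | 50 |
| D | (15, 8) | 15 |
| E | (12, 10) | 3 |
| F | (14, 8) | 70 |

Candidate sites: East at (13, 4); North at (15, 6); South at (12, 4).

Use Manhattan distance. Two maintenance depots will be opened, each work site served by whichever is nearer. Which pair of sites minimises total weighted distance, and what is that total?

{North, South}, total 1429

Evaluate every pair (each demand assigned to the nearer of the two):
  {North, South}: total = 1429
  {East, North}: total = 1541
  {East, South}: total = 1629
Best pair: {North, South} with total 1429.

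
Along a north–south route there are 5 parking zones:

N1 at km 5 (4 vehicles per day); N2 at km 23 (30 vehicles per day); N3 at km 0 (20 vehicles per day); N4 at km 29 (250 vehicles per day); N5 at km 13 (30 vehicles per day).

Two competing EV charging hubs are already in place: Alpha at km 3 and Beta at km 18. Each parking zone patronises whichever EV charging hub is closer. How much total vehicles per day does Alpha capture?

24

The indifferent point is the midpoint (3+18)/2 = 10.5; parking zones left of it (closer to Alpha at 3) go to Alpha, those right go to Beta.
  N3 at 0 (w=20) → Alpha
  N1 at 5 (w=4) → Alpha
  N5 at 13 (w=30) → Beta
  N2 at 23 (w=30) → Beta
  N4 at 29 (w=250) → Beta
Alpha captures 24; Beta captures 310.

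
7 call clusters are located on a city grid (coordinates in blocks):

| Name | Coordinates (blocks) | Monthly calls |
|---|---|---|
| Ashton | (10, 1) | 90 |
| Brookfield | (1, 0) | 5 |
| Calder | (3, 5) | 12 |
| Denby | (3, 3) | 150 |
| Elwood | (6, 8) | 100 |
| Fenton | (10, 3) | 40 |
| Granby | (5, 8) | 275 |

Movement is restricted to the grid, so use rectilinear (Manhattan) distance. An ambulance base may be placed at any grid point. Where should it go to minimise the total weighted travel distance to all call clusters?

(5, 8)

Manhattan distance separates: Σwᵢ(|x−xᵢ|+|y−yᵢ|) = Σwᵢ|x−xᵢ| + Σwᵢ|y−yᵢ|, so x and y are optimised independently as 1-D weighted medians.
Total weight W = 672; half = 336.
x-coordinate, sorted with cumulative weight:
  x=1 (Brookfield, w=5) cum 5
  x=3 (Calder, w=12) cum 17
  x=3 (Denby, w=150) cum 167
  x=5 (Granby, w=275) cum 442  ← median
  x=6 (Elwood, w=100) cum 542
  x=10 (Ashton, w=90) cum 632
  x=10 (Fenton, w=40) cum 672
⇒ x* = 5
y-coordinate, sorted with cumulative weight:
  y=0 (Brookfield, w=5) cum 5
  y=1 (Ashton, w=90) cum 95
  y=3 (Denby, w=150) cum 245
  y=3 (Fenton, w=40) cum 285
  y=5 (Calder, w=12) cum 297
  y=8 (Elwood, w=100) cum 397  ← median
  y=8 (Granby, w=275) cum 672
⇒ y* = 8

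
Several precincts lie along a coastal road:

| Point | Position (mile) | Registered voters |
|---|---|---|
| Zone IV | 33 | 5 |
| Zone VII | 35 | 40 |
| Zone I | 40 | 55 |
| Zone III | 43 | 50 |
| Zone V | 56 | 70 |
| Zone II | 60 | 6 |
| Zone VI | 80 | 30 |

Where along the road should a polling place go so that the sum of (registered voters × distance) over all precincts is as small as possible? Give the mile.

x = 43

For a sum of weighted absolute distances on a line, the optimum is the weighted median (not the mean). Total weight W = 256; half-weight = 128.
Sort by position and accumulate weight:
  mile 33 (Zone IV, w=5) → cum 5
  mile 35 (Zone VII, w=40) → cum 45
  mile 40 (Zone I, w=55) → cum 100
  mile 43 (Zone III, w=50) → cum 150  ≥ 128 → median here
  mile 56 (Zone V, w=70) → cum 220
  mile 60 (Zone II, w=6) → cum 226
  mile 80 (Zone VI, w=30) → cum 256
Optimal location: mile 43.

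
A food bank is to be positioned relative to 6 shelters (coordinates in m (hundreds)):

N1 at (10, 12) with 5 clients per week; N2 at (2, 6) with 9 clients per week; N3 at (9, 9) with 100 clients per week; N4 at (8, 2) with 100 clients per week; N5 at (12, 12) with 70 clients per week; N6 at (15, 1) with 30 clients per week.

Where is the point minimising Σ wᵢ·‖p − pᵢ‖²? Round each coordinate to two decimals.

The minimiser of Σwᵢ‖p−pᵢ‖² is the weighted centroid p* = (Σwᵢpᵢ)/(Σwᵢ).
Σwᵢ = 314.
Σwᵢxᵢ = 5·10 + 9·2 + 100·9 + 100·8 + 70·12 + 30·15 = 3058.
Σwᵢyᵢ = 5·12 + 9·6 + 100·9 + 100·2 + 70·12 + 30·1 = 2084.
x* = 3058/314 = 9.74, y* = 2084/314 = 6.64.

(9.74, 6.64)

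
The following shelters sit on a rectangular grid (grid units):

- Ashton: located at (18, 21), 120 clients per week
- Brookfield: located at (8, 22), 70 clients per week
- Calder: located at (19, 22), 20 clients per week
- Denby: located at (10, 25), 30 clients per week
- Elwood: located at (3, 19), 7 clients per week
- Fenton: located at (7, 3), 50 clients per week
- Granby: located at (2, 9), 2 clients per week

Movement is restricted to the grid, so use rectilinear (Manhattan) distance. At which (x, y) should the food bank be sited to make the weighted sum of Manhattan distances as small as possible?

(10, 21)

Manhattan distance separates: Σwᵢ(|x−xᵢ|+|y−yᵢ|) = Σwᵢ|x−xᵢ| + Σwᵢ|y−yᵢ|, so x and y are optimised independently as 1-D weighted medians.
Total weight W = 299; half = 149.5.
x-coordinate, sorted with cumulative weight:
  x=2 (Granby, w=2) cum 2
  x=3 (Elwood, w=7) cum 9
  x=7 (Fenton, w=50) cum 59
  x=8 (Brookfield, w=70) cum 129
  x=10 (Denby, w=30) cum 159  ← median
  x=18 (Ashton, w=120) cum 279
  x=19 (Calder, w=20) cum 299
⇒ x* = 10
y-coordinate, sorted with cumulative weight:
  y=3 (Fenton, w=50) cum 50
  y=9 (Granby, w=2) cum 52
  y=19 (Elwood, w=7) cum 59
  y=21 (Ashton, w=120) cum 179  ← median
  y=22 (Brookfield, w=70) cum 249
  y=22 (Calder, w=20) cum 269
  y=25 (Denby, w=30) cum 299
⇒ y* = 21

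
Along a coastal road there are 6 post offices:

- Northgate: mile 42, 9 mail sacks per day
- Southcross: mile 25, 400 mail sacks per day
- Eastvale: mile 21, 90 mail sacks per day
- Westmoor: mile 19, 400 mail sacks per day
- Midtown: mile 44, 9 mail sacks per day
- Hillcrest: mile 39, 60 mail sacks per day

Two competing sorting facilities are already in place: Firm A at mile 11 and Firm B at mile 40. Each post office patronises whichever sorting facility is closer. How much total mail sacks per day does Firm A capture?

890

The indifferent point is the midpoint (11+40)/2 = 25.5; post offices left of it (closer to Firm A at 11) go to Firm A, those right go to Firm B.
  Westmoor at 19 (w=400) → Firm A
  Eastvale at 21 (w=90) → Firm A
  Southcross at 25 (w=400) → Firm A
  Hillcrest at 39 (w=60) → Firm B
  Northgate at 42 (w=9) → Firm B
  Midtown at 44 (w=9) → Firm B
Firm A captures 890; Firm B captures 78.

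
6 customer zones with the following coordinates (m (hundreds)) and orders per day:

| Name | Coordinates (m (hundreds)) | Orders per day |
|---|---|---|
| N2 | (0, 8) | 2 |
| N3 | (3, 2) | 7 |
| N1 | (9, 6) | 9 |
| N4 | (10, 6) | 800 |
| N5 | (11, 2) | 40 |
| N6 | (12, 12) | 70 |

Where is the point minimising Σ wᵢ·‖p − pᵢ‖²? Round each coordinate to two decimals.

(10.11, 6.25)

The minimiser of Σwᵢ‖p−pᵢ‖² is the weighted centroid p* = (Σwᵢpᵢ)/(Σwᵢ).
Σwᵢ = 928.
Σwᵢxᵢ = 2·0 + 7·3 + 9·9 + 800·10 + 40·11 + 70·12 = 9382.
Σwᵢyᵢ = 2·8 + 7·2 + 9·6 + 800·6 + 40·2 + 70·12 = 5804.
x* = 9382/928 = 10.11, y* = 5804/928 = 6.25.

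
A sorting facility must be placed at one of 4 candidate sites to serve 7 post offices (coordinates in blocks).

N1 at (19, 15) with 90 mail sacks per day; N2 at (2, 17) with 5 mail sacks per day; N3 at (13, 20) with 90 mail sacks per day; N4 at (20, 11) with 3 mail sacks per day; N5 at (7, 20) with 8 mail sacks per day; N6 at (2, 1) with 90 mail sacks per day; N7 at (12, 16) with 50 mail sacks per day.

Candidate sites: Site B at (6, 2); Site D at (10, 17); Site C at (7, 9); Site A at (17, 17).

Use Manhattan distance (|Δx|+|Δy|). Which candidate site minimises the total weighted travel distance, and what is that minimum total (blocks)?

Total weighted distance at each candidate:
  Site B (6, 2): total = 6356
  Site D (10, 17): total = 3976
  Site C (7, 9): total = 5118
  Site A (17, 17): total = 4286
Minimum is at Site D with total 3976 blocks.

Site D, total 3976 blocks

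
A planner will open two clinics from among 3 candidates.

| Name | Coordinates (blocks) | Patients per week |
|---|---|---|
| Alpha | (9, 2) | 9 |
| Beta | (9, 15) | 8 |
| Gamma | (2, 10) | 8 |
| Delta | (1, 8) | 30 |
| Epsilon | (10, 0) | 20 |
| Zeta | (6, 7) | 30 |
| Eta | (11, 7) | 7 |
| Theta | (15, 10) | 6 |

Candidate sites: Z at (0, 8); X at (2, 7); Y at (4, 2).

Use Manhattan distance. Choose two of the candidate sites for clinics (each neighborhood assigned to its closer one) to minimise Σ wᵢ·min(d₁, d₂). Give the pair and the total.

{X, Y}, total 688

Evaluate every pair (each demand assigned to the nearer of the two):
  {X, Y}: total = 688
  {Z, Y}: total = 791
  {Z, X}: total = 861
Best pair: {X, Y} with total 688.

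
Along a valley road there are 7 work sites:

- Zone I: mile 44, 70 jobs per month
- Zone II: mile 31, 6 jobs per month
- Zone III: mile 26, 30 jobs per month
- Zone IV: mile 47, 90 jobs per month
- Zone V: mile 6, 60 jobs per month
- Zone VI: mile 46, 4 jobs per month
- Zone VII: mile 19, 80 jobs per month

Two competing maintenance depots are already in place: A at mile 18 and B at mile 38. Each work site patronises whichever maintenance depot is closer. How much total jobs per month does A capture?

170

The indifferent point is the midpoint (18+38)/2 = 28; work sites left of it (closer to A at 18) go to A, those right go to B.
  Zone V at 6 (w=60) → A
  Zone VII at 19 (w=80) → A
  Zone III at 26 (w=30) → A
  Zone II at 31 (w=6) → B
  Zone I at 44 (w=70) → B
  Zone VI at 46 (w=4) → B
  Zone IV at 47 (w=90) → B
A captures 170; B captures 170.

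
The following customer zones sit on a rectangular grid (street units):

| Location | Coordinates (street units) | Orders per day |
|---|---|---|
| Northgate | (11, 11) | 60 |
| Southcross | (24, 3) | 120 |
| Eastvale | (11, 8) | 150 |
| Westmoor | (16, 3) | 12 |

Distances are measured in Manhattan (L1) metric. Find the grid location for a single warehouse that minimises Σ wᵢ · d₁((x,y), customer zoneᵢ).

(11, 8)

Manhattan distance separates: Σwᵢ(|x−xᵢ|+|y−yᵢ|) = Σwᵢ|x−xᵢ| + Σwᵢ|y−yᵢ|, so x and y are optimised independently as 1-D weighted medians.
Total weight W = 342; half = 171.
x-coordinate, sorted with cumulative weight:
  x=11 (Northgate, w=60) cum 60
  x=11 (Eastvale, w=150) cum 210  ← median
  x=16 (Westmoor, w=12) cum 222
  x=24 (Southcross, w=120) cum 342
⇒ x* = 11
y-coordinate, sorted with cumulative weight:
  y=3 (Southcross, w=120) cum 120
  y=3 (Westmoor, w=12) cum 132
  y=8 (Eastvale, w=150) cum 282  ← median
  y=11 (Northgate, w=60) cum 342
⇒ y* = 8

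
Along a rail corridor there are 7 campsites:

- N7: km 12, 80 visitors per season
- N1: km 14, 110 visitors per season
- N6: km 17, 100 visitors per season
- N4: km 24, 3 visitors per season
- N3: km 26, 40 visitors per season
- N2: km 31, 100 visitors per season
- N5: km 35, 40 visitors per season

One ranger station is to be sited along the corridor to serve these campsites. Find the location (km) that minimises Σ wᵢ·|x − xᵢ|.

For a sum of weighted absolute distances on a line, the optimum is the weighted median (not the mean). Total weight W = 473; half-weight = 236.5.
Sort by position and accumulate weight:
  km 12 (N7, w=80) → cum 80
  km 14 (N1, w=110) → cum 190
  km 17 (N6, w=100) → cum 290  ≥ 236.5 → median here
  km 24 (N4, w=3) → cum 293
  km 26 (N3, w=40) → cum 333
  km 31 (N2, w=100) → cum 433
  km 35 (N5, w=40) → cum 473
Optimal location: km 17.

x = 17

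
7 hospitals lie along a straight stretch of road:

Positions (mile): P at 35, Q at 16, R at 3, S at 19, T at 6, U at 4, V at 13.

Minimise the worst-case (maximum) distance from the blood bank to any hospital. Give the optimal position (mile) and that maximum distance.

The 1-center on a line is the midpoint of the two extreme points: leftmost at 3, rightmost at 35.
Optimal location = (3 + 35)/2 = 19; maximum distance = (35 − 3)/2 = 16.

location 19, max distance 16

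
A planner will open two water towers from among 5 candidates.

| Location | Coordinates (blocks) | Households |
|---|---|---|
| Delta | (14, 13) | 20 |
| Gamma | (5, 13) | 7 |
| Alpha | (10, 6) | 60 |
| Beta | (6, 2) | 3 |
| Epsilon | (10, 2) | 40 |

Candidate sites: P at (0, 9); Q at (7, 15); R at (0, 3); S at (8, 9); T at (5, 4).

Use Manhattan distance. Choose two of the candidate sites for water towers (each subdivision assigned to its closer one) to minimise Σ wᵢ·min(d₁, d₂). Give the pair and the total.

{S, T}, total 838

Evaluate every pair (each demand assigned to the nearer of the two):
  {S, T}: total = 838
  {Q, S}: total = 895
  {Q, T}: total = 917
  {R, S}: total = 930
  {P, S}: total = 936
  {P, T}: total = 1132
  {R, T}: total = 1132
  {Q, R}: total = 1389
  {P, Q}: total = 1607
  {P, R}: total = 1664
Best pair: {S, T} with total 838.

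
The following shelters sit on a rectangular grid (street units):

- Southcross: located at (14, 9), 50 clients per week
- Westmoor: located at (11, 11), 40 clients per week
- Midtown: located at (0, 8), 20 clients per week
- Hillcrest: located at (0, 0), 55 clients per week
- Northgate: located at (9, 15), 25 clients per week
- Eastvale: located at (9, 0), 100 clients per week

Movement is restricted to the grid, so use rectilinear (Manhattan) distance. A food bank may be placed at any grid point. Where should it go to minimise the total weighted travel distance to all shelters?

(9, 0)

Manhattan distance separates: Σwᵢ(|x−xᵢ|+|y−yᵢ|) = Σwᵢ|x−xᵢ| + Σwᵢ|y−yᵢ|, so x and y are optimised independently as 1-D weighted medians.
Total weight W = 290; half = 145.
x-coordinate, sorted with cumulative weight:
  x=0 (Midtown, w=20) cum 20
  x=0 (Hillcrest, w=55) cum 75
  x=9 (Northgate, w=25) cum 100
  x=9 (Eastvale, w=100) cum 200  ← median
  x=11 (Westmoor, w=40) cum 240
  x=14 (Southcross, w=50) cum 290
⇒ x* = 9
y-coordinate, sorted with cumulative weight:
  y=0 (Hillcrest, w=55) cum 55
  y=0 (Eastvale, w=100) cum 155  ← median
  y=8 (Midtown, w=20) cum 175
  y=9 (Southcross, w=50) cum 225
  y=11 (Westmoor, w=40) cum 265
  y=15 (Northgate, w=25) cum 290
⇒ y* = 0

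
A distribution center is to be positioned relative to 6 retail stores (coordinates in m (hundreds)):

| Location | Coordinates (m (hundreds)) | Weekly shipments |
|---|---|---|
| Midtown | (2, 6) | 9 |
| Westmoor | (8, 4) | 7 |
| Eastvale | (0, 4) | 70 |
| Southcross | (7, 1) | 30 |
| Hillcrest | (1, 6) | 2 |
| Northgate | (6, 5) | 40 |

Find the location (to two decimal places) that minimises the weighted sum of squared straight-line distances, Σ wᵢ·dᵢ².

The minimiser of Σwᵢ‖p−pᵢ‖² is the weighted centroid p* = (Σwᵢpᵢ)/(Σwᵢ).
Σwᵢ = 158.
Σwᵢxᵢ = 9·2 + 7·8 + 70·0 + 30·7 + 2·1 + 40·6 = 526.
Σwᵢyᵢ = 9·6 + 7·4 + 70·4 + 30·1 + 2·6 + 40·5 = 604.
x* = 526/158 = 3.33, y* = 604/158 = 3.82.

(3.33, 3.82)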